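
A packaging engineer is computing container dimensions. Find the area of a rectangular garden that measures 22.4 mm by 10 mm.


Shape: rectangle
Length l = 22.4 mm, Width w = 10 mm
Formula: A = l * w
A = 22.4 * 10
A = 224
224 mm^2


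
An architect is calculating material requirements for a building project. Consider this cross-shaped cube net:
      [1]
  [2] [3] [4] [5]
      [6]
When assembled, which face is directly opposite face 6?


Net: cross layout. Take square 3 as the base (bottom).
Fold the four squares in the horizontal row up around 3: 2 -> left, 4 -> right, 5 wraps to the top.
Fold 1 and 6 up from 3: 1 -> back, 6 -> front.
Opposite pairs are therefore: (1, 6), (2, 4), (3, 5).
Face 6 is opposite face 1.
face 1


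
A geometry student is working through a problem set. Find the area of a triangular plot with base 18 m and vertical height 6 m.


Shape: triangle
Base b = 18 m, Height h = 6 m
Formula: A = (1/2) * b * h
A = 0.5 * 18 * 6
A = 0.5 * 108
A = 54
54 m^2


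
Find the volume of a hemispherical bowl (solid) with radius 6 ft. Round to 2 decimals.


Shape: hemisphere (half of a sphere)
Radius r = 6 ft
Formula: V = (1/2) * (4/3) * pi * r^3 = (2/3) * pi * r^3
r^3 = 216
(2/3) * 216 = 144
V = 144 * pi
V = 452.39
452.39 ft^3


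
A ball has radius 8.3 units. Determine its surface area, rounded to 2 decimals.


Shape: sphere
Radius r = 8.3 units
Formula: SA = 4 * pi * r^2
r^2 = 68.89
SA = 4 * pi * 68.89
SA = 275.56 * pi
SA = 865.7
865.7 units^2


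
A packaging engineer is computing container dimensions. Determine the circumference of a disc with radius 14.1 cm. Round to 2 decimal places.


Shape: circle
Radius r = 14.1 cm
Formula: C = 2 * pi * r
C = 2 * pi * 14.1
C = 28.2 * pi
C = 88.59
88.59 cm


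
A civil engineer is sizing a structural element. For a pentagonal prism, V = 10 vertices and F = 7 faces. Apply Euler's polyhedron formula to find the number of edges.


Polyhedron: pentagonal prism
Euler's formula for convex polyhedra: V - E + F = 2
Given: V = 10 vertices and F = 7 faces
Solve for E:
E = V + F - 2 = 10 + 7 - 2 = 15
15 edges


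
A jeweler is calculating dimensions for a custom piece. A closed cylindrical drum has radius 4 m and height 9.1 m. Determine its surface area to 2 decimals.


Shape: closed cylinder
Radius r = 4 m, Height h = 9.1 m
Formula: SA = 2*pi*r^2 + 2*pi*r*h = 2*pi*r*(r + h)
r + h = 13.1
2 * r * (r + h) = 2 * 4 * 13.1 = 104.8
SA = 104.8 * pi
SA = 329.24
329.24 m^2


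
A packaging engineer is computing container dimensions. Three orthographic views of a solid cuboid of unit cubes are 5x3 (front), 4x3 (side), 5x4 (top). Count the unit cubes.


Orthographic views of a solid rectangular block:
Front view 5 x 3 -> length = 5, height = 3
Side view 4 x 3 -> width = 4, height = 3 (consistent)
Top view 5 x 4 -> confirms length = 5, width = 4
The block is 5 x 4 x 3.
Total unit cubes = 5 * 4 * 3 = 60
60 unit cubes


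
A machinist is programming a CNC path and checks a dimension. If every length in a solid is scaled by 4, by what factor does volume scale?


Linear scale factor k = 4
Rule: under a linear scaling by k, volumes scale by k^3.
k^3 = 4 * 4 * 4
k^3 = 16 * 4
k^3 = 64
Volume scales by a factor of 64.
64 (dimensionless)


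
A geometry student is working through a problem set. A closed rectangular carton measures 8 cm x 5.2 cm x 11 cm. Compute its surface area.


Shape: rectangular prism
l = 8 cm, w = 5.2 cm, h = 11 cm
Formula: SA = 2(lw + lh + wh)
lw = 41.6, lh = 88, wh = 57.2
lw + lh + wh = 186.8
SA = 2 * 186.8
SA = 373.6
373.6 cm^2


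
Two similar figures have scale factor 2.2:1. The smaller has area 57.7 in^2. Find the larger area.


Linear scale factor k = 2.2
Original area = 57.7 in^2
Rule: under a linear scaling by k, areas scale by k^2.
k^2 = 2.2^2 = 4.84
New area = 57.7 * 4.84
New area = 279.268
279.268 in^2


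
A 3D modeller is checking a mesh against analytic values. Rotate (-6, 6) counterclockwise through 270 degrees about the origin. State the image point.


Transformation: rotation about the origin
Original point: (-6, 6)
Rule for 270 deg counterclockwise: (x, y) -> (y, -x)
Apply: (-6, 6) -> (6, 6)
(6, 6)


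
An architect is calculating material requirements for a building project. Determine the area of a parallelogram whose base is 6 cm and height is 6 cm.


Shape: parallelogram
Base b = 6 cm, Height h = 6 cm
Formula: A = b * h
A = 6 * 6
A = 36
36 cm^2


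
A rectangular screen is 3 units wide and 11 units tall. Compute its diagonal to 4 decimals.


Shape: rectangle (diagonal via Pythagoras)
Sides: 3 units and 11 units
Formula: d = sqrt(l^2 + w^2)
l^2 = 9, w^2 = 121
l^2 + w^2 = 130
d = sqrt(130)
d = 11.4018
11.4018 units


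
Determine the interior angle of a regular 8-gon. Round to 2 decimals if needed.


Shape: regular octagon (8 sides)
Formula: interior angle = (n - 2) * 180 / n
(n - 2) = 6
(n - 2) * 180 = 1080
angle = 1080 / 8
angle = 135
135 degrees


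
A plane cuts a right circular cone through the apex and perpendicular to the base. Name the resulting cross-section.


Solid: right circular cone
Cutting plane: through the apex and perpendicular to the base
Visualize the intersection of the plane with the solid's surface.
The boundary of the cut region is a isosceles triangle.
isosceles triangle


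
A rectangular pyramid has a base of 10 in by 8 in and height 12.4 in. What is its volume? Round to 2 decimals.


Shape: rectangular pyramid
Base: 10 in x 8 in, Height h = 12.4 in
Formula: V = (1/3) * base_area * h
base_area = 10 * 8 = 80
base_area * h = 80 * 12.4 = 992
V = 992 / 3
V = 330.67
330.67 in^3


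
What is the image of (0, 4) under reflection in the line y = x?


Transformation: reflection
Original point: (0, 4)
Rule for reflection over y = x: (x, y) -> (y, x)
Apply: (0, 4) -> (4, 0)
(4, 0)


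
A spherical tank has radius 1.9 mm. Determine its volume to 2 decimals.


Shape: sphere
Radius r = 1.9 mm
Formula: V = (4/3) * pi * r^3
r^3 = 6.859
(4/3) * 6.859 = 9.145333
V = 9.145333 * pi
V = 28.73
28.73 mm^3


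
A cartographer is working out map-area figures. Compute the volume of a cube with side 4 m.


Shape: cube
Side s = 4 m
Formula: V = s^3
V = 4 * 4 * 4
V = 16 * 4
V = 64
64 m^3


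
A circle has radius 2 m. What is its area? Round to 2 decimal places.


Shape: circle
Radius r = 2 m
Formula: A = pi * r^2
r^2 = 2^2 = 4
A = pi * 4
A = 12.57
12.57 m^2


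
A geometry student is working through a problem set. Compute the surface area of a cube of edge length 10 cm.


Shape: cube
Side s = 10 cm
A cube has 6 square faces.
Formula: SA = 6 * s^2
s^2 = 100
SA = 6 * 100
SA = 600
600 cm^2


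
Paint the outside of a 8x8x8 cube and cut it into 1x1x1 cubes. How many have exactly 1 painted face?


Large cube: 8 x 8 x 8, cut into unit cubes.
n = 8, so n - 2 = 6
Cubes with 1 painted face lie in the interior of each face.
A cube has 6 faces; each contributes (n - 2)^2 = 36 such cubes.
Count = 6 * 36 = 216
216 unit cubes


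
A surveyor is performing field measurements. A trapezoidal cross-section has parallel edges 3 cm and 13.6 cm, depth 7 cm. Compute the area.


Shape: trapezoid
Parallel sides a = 3 cm, b = 13.6 cm; Height h = 7 cm
Formula: A = (a + b) * h / 2
a + b = 3 + 13.6 = 16.6
A = 16.6 * 7 / 2
A = 116.2 / 2
A = 58.1
58.1 cm^2


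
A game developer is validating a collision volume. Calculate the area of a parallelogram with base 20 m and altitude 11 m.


Shape: parallelogram
Base b = 20 m, Height h = 11 m
Formula: A = b * h
A = 20 * 11
A = 220
220 m^2


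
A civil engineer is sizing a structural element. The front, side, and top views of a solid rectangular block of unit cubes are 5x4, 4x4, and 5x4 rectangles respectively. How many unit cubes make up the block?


Orthographic views of a solid rectangular block:
Front view 5 x 4 -> length = 5, height = 4
Side view 4 x 4 -> width = 4, height = 4 (consistent)
Top view 5 x 4 -> confirms length = 5, width = 4
The block is 5 x 4 x 4.
Total unit cubes = 5 * 4 * 4 = 80
80 unit cubes


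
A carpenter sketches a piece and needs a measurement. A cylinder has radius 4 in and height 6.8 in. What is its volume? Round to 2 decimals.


Shape: cylinder
Radius r = 4 in, Height h = 6.8 in
Formula: V = pi * r^2 * h
r^2 = 16
V = pi * 16 * 6.8
V = 108.8 * pi
V = 341.81
341.81 in^3


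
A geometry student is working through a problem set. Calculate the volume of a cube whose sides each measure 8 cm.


Shape: cube
Side s = 8 cm
Formula: V = s^3
V = 8 * 8 * 8
V = 64 * 8
V = 512
512 cm^3


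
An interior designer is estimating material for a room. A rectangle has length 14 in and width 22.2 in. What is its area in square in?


Shape: rectangle
Length l = 14 in, Width w = 22.2 in
Formula: A = l * w
A = 14 * 22.2
A = 310.8
310.8 in^2


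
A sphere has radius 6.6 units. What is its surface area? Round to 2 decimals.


Shape: sphere
Radius r = 6.6 units
Formula: SA = 4 * pi * r^2
r^2 = 43.56
SA = 4 * pi * 43.56
SA = 174.24 * pi
SA = 547.39
547.39 units^2


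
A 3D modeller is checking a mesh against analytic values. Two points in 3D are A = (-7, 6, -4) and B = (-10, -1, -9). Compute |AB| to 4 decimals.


3D distance between two points
P1 = (-7, 6, -4), P2 = (-10, -1, -9)
Formula: d = sqrt((x2-x1)^2 + (y2-y1)^2 + (z2-z1)^2)
dx = -10 - -7 = -3
dy = -1 - 6 = -7
dz = -9 - -4 = -5
dx^2 + dy^2 + dz^2 = 9 + 49 + 25 = 83
d = sqrt(83)
d = 9.1104
9.1104 units


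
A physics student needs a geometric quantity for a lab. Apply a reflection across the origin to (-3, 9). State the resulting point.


Transformation: reflection
Original point: (-3, 9)
Rule for reflection through the origin: (x, y) -> (-x, -y)
Apply: (-3, 9) -> (3, -9)
(3, -9)


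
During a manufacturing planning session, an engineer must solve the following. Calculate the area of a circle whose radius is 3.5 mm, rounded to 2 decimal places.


Shape: circle
Radius r = 3.5 mm
Formula: A = pi * r^2
r^2 = 3.5^2 = 12.25
A = pi * 12.25
A = 38.48
38.48 mm^2


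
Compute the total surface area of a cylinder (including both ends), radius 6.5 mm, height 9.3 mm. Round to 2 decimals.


Shape: closed cylinder
Radius r = 6.5 mm, Height h = 9.3 mm
Formula: SA = 2*pi*r^2 + 2*pi*r*h = 2*pi*r*(r + h)
r + h = 15.8
2 * r * (r + h) = 2 * 6.5 * 15.8 = 205.4
SA = 205.4 * pi
SA = 645.28
645.28 mm^2


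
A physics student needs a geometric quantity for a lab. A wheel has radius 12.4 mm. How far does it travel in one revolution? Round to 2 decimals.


Shape: circle
Radius r = 12.4 mm
Formula: C = 2 * pi * r
C = 2 * pi * 12.4
C = 24.8 * pi
C = 77.91
77.91 mm


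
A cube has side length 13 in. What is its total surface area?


Shape: cube
Side s = 13 in
A cube has 6 square faces.
Formula: SA = 6 * s^2
s^2 = 169
SA = 6 * 169
SA = 1014
1014 in^2


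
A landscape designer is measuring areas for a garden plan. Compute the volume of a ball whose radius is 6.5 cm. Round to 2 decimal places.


Shape: sphere
Radius r = 6.5 cm
Formula: V = (4/3) * pi * r^3
r^3 = 274.625
(4/3) * 274.625 = 366.166667
V = 366.166667 * pi
V = 1150.35
1150.35 cm^3


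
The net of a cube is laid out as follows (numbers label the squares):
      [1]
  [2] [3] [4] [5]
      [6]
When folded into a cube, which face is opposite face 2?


Net: cross layout. Take square 3 as the base (bottom).
Fold the four squares in the horizontal row up around 3: 2 -> left, 4 -> right, 5 wraps to the top.
Fold 1 and 6 up from 3: 1 -> back, 6 -> front.
Opposite pairs are therefore: (1, 6), (2, 4), (3, 5).
Face 2 is opposite face 4.
face 4


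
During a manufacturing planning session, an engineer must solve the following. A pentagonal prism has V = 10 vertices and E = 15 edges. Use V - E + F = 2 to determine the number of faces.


Polyhedron: pentagonal prism
Euler's formula for convex polyhedra: V - E + F = 2
Given: V = 10 vertices and E = 15 edges
Solve for F:
F = 2 + E - V = 2 + 15 - 10 = 7
7 faces


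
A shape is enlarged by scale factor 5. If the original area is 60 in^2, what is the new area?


Linear scale factor k = 5
Original area = 60 in^2
Rule: under a linear scaling by k, areas scale by k^2.
k^2 = 5^2 = 25
New area = 60 * 25
New area = 1500
1500 in^2


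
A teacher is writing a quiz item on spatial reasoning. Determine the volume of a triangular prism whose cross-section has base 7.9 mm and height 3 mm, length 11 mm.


Shape: triangular prism
Triangle base = 7.9 mm, triangle height = 3 mm, prism length L = 11 mm
Formula: V = (1/2 * b * h_tri) * L
Cross-section area = 0.5 * 7.9 * 3 = 11.85
V = 11.85 * 11
V = 130.35
130.35 mm^3


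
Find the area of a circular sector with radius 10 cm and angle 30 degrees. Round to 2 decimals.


Shape: circular sector
Radius r = 10 cm, Angle = 30 degrees
Formula: A = (angle/360) * pi * r^2
r^2 = 100
Fraction of circle = 30/360
A = (30/360) * pi * 100
A = 8.333333 * pi
A = 26.18
26.18 cm^2


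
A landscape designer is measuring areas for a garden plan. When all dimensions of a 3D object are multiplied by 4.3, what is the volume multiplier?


Linear scale factor k = 4.3
Rule: under a linear scaling by k, volumes scale by k^3.
k^3 = 4.3 * 4.3 * 4.3
k^3 = 18.49 * 4.3
k^3 = 79.507
Volume scales by a factor of 79.507.
79.507 (dimensionless)


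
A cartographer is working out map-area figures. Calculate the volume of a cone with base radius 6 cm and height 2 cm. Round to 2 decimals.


Shape: cone
Radius r = 6 cm, Height h = 2 cm
Formula: V = (1/3) * pi * r^2 * h
r^2 = 36
pi * r^2 * h = pi * 36 * 2 = 72 * pi
V = 72 * pi / 3
V = 75.4
75.4 cm^3


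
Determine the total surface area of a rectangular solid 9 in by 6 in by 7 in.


Shape: rectangular prism
l = 9 in, w = 6 in, h = 7 in
Formula: SA = 2(lw + lh + wh)
lw = 54, lh = 63, wh = 42
lw + lh + wh = 159
SA = 2 * 159
SA = 318
318 in^2


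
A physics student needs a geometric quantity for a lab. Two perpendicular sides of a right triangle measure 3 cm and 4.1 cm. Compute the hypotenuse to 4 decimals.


Shape: right triangle
Legs a = 3 cm, b = 4.1 cm
Formula: c = sqrt(a^2 + b^2)
a^2 = 9, b^2 = 16.81
a^2 + b^2 = 25.81
c = sqrt(25.81)
c = 5.0804
5.0804 cm


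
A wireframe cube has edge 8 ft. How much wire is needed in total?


Shape: cube
Side s = 8 ft
A cube has 12 edges, all equal.
Formula: total edge length = 12 * s
Total = 12 * 8
Total = 96
96 ft


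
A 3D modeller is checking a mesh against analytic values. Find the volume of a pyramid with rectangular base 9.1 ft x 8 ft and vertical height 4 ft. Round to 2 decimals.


Shape: rectangular pyramid
Base: 9.1 ft x 8 ft, Height h = 4 ft
Formula: V = (1/3) * base_area * h
base_area = 9.1 * 8 = 72.8
base_area * h = 72.8 * 4 = 291.2
V = 291.2 / 3
V = 97.07
97.07 ft^3


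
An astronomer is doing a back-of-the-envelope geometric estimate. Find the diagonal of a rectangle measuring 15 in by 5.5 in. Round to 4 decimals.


Shape: rectangle (diagonal via Pythagoras)
Sides: 15 in and 5.5 in
Formula: d = sqrt(l^2 + w^2)
l^2 = 225, w^2 = 30.25
l^2 + w^2 = 255.25
d = sqrt(255.25)
d = 15.9765
15.9765 in


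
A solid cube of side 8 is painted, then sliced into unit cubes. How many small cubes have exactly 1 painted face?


Large cube: 8 x 8 x 8, cut into unit cubes.
n = 8, so n - 2 = 6
Cubes with 1 painted face lie in the interior of each face.
A cube has 6 faces; each contributes (n - 2)^2 = 36 such cubes.
Count = 6 * 36 = 216
216 unit cubes


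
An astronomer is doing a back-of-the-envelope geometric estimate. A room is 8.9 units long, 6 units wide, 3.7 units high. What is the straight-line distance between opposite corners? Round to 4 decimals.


Shape: rectangular box (space diagonal)
l = 8.9 units, w = 6 units, h = 3.7 units
Visualize: the diagonal of the base, then a right triangle with that diagonal and the height.
Formula: d = sqrt(l^2 + w^2 + h^2)
l^2 + w^2 + h^2 = 79.21 + 36 + 13.69 = 128.9
d = sqrt(128.9)
d = 11.3534
11.3534 units


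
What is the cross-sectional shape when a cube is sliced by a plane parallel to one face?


Solid: cube
Cutting plane: parallel to one face
Visualize the intersection of the plane with the solid's surface.
The boundary of the cut region is a square.
square


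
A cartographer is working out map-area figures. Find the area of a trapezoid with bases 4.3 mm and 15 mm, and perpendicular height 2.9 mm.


Shape: trapezoid
Parallel sides a = 4.3 mm, b = 15 mm; Height h = 2.9 mm
Formula: A = (a + b) * h / 2
a + b = 4.3 + 15 = 19.3
A = 19.3 * 2.9 / 2
A = 55.97 / 2
A = 27.985
27.985 mm^2


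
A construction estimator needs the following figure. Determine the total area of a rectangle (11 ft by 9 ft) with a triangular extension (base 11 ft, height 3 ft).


Composite shape: rectangle + triangle
Rectangle area = 11 * 9 = 99
Triangle area = 0.5 * 11 * 3 = 16.5
Total = 99 + 16.5
Total = 115.5
115.5 ft^2


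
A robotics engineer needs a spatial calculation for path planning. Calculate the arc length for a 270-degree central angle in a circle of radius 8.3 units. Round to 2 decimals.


Shape: circular arc
Radius r = 8.3 units, Angle = 270 degrees
Formula: L = (angle/360) * 2 * pi * r
2 * pi * r = 16.6 * pi
L = (270/360) * 16.6 * pi
L = 12.45 * pi
L = 39.11
39.11 units


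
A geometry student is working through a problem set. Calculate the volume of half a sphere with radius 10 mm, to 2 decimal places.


Shape: hemisphere (half of a sphere)
Radius r = 10 mm
Formula: V = (1/2) * (4/3) * pi * r^3 = (2/3) * pi * r^3
r^3 = 1000
(2/3) * 1000 = 666.666667
V = 666.666667 * pi
V = 2094.4
2094.4 mm^3


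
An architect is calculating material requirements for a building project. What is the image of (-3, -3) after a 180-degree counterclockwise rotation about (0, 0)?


Transformation: rotation about the origin
Original point: (-3, -3)
Rule for 180 deg: (x, y) -> (-x, -y)
Apply: (-3, -3) -> (3, 3)
(3, 3)


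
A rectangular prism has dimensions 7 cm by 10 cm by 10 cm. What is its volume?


Shape: rectangular prism
l = 7 cm, w = 10 cm, h = 10 cm
Formula: V = l * w * h
V = 7 * 10 * 10
V = 70 * 10
V = 700
700 cm^3


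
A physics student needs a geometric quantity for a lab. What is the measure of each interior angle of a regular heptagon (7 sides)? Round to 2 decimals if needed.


Shape: regular heptagon (7 sides)
Formula: interior angle = (n - 2) * 180 / n
(n - 2) = 5
(n - 2) * 180 = 900
angle = 900 / 7
angle = 128.57
128.57 degrees


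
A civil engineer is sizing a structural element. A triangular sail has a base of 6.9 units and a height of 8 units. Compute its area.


Shape: triangle
Base b = 6.9 units, Height h = 8 units
Formula: A = (1/2) * b * h
A = 0.5 * 6.9 * 8
A = 0.5 * 55.2
A = 27.6
27.6 units^2


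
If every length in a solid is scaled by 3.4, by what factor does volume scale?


Linear scale factor k = 3.4
Rule: under a linear scaling by k, volumes scale by k^3.
k^3 = 3.4 * 3.4 * 3.4
k^3 = 11.56 * 3.4
k^3 = 39.304
Volume scales by a factor of 39.304.
39.304 (dimensionless)


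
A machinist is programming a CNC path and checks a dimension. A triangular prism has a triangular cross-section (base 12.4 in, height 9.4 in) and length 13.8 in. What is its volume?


Shape: triangular prism
Triangle base = 12.4 in, triangle height = 9.4 in, prism length L = 13.8 in
Formula: V = (1/2 * b * h_tri) * L
Cross-section area = 0.5 * 12.4 * 9.4 = 58.28
V = 58.28 * 13.8
V = 804.264
804.264 in^3


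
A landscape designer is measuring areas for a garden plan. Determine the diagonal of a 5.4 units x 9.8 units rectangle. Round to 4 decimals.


Shape: rectangle (diagonal via Pythagoras)
Sides: 5.4 units and 9.8 units
Formula: d = sqrt(l^2 + w^2)
l^2 = 29.16, w^2 = 96.04
l^2 + w^2 = 125.2
d = sqrt(125.2)
d = 11.1893
11.1893 units


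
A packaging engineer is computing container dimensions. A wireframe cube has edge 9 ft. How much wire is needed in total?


Shape: cube
Side s = 9 ft
A cube has 12 edges, all equal.
Formula: total edge length = 12 * s
Total = 12 * 9
Total = 108
108 ft


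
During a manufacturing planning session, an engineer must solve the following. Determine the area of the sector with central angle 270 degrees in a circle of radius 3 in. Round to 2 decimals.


Shape: circular sector
Radius r = 3 in, Angle = 270 degrees
Formula: A = (angle/360) * pi * r^2
r^2 = 9
Fraction of circle = 270/360
A = (270/360) * pi * 9
A = 6.75 * pi
A = 21.21
21.21 in^2


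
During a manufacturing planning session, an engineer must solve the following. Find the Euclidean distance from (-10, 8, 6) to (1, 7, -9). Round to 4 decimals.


3D distance between two points
P1 = (-10, 8, 6), P2 = (1, 7, -9)
Formula: d = sqrt((x2-x1)^2 + (y2-y1)^2 + (z2-z1)^2)
dx = 1 - -10 = 11
dy = 7 - 8 = -1
dz = -9 - 6 = -15
dx^2 + dy^2 + dz^2 = 121 + 1 + 225 = 347
d = sqrt(347)
d = 18.6279
18.6279 units


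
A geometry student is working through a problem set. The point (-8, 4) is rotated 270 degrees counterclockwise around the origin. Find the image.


Transformation: rotation about the origin
Original point: (-8, 4)
Rule for 270 deg counterclockwise: (x, y) -> (y, -x)
Apply: (-8, 4) -> (4, 8)
(4, 8)


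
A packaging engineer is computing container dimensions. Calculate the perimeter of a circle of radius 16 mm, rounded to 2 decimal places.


Shape: circle
Radius r = 16 mm
Formula: C = 2 * pi * r
C = 2 * pi * 16
C = 32 * pi
C = 100.53
100.53 mm


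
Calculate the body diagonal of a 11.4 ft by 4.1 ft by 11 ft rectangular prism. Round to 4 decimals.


Shape: rectangular box (space diagonal)
l = 11.4 ft, w = 4.1 ft, h = 11 ft
Visualize: the diagonal of the base, then a right triangle with that diagonal and the height.
Formula: d = sqrt(l^2 + w^2 + h^2)
l^2 + w^2 + h^2 = 129.96 + 16.81 + 121 = 267.77
d = sqrt(267.77)
d = 16.3637
16.3637 ft


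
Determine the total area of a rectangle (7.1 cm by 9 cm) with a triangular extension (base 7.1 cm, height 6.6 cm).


Composite shape: rectangle + triangle
Rectangle area = 7.1 * 9 = 63.9
Triangle area = 0.5 * 7.1 * 6.6 = 23.43
Total = 63.9 + 23.43
Total = 87.33
87.33 cm^2


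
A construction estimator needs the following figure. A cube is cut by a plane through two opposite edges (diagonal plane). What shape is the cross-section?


Solid: cube
Cutting plane: through two opposite edges (diagonal plane)
Visualize the intersection of the plane with the solid's surface.
The boundary of the cut region is a rectangle.
rectangle


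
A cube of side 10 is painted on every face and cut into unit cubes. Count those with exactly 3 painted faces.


Large cube: 10 x 10 x 10, cut into unit cubes.
Cubes with 3 painted faces are at the corners. A cube always has 8 corners.
Count = 8
8 unit cubes


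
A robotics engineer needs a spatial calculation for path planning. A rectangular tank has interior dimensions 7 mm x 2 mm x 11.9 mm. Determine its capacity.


Shape: rectangular prism
l = 7 mm, w = 2 mm, h = 11.9 mm
Formula: V = l * w * h
V = 7 * 2 * 11.9
V = 14 * 11.9
V = 166.6
166.6 mm^3


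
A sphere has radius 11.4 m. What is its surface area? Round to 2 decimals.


Shape: sphere
Radius r = 11.4 m
Formula: SA = 4 * pi * r^2
r^2 = 129.96
SA = 4 * pi * 129.96
SA = 519.84 * pi
SA = 1633.13
1633.13 m^2


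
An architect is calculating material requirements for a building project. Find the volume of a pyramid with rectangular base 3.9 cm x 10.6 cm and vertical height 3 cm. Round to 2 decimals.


Shape: rectangular pyramid
Base: 3.9 cm x 10.6 cm, Height h = 3 cm
Formula: V = (1/3) * base_area * h
base_area = 3.9 * 10.6 = 41.34
base_area * h = 41.34 * 3 = 124.02
V = 124.02 / 3
V = 41.34
41.34 cm^3


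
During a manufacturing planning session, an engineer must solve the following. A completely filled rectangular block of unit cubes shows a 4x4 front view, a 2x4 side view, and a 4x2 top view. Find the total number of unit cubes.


Orthographic views of a solid rectangular block:
Front view 4 x 4 -> length = 4, height = 4
Side view 2 x 4 -> width = 2, height = 4 (consistent)
Top view 4 x 2 -> confirms length = 4, width = 2
The block is 4 x 2 x 4.
Total unit cubes = 4 * 2 * 4 = 32
32 unit cubes


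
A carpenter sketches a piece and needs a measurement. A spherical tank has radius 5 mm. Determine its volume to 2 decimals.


Shape: sphere
Radius r = 5 mm
Formula: V = (4/3) * pi * r^3
r^3 = 125
(4/3) * 125 = 166.666667
V = 166.666667 * pi
V = 523.6
523.6 mm^3


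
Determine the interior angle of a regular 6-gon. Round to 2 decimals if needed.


Shape: regular hexagon (6 sides)
Formula: interior angle = (n - 2) * 180 / n
(n - 2) = 4
(n - 2) * 180 = 720
angle = 720 / 6
angle = 120
120 degrees


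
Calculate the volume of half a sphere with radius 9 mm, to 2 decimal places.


Shape: hemisphere (half of a sphere)
Radius r = 9 mm
Formula: V = (1/2) * (4/3) * pi * r^3 = (2/3) * pi * r^3
r^3 = 729
(2/3) * 729 = 486
V = 486 * pi
V = 1526.81
1526.81 mm^3


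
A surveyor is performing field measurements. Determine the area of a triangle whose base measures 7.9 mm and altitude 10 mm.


Shape: triangle
Base b = 7.9 mm, Height h = 10 mm
Formula: A = (1/2) * b * h
A = 0.5 * 7.9 * 10
A = 0.5 * 79
A = 39.5
39.5 mm^2


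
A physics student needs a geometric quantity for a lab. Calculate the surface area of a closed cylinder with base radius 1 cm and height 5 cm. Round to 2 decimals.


Shape: closed cylinder
Radius r = 1 cm, Height h = 5 cm
Formula: SA = 2*pi*r^2 + 2*pi*r*h = 2*pi*r*(r + h)
r + h = 6
2 * r * (r + h) = 2 * 1 * 6 = 12
SA = 12 * pi
SA = 37.7
37.7 cm^2


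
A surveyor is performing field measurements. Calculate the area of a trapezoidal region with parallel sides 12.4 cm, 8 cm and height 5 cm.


Shape: trapezoid
Parallel sides a = 12.4 cm, b = 8 cm; Height h = 5 cm
Formula: A = (a + b) * h / 2
a + b = 12.4 + 8 = 20.4
A = 20.4 * 5 / 2
A = 102 / 2
A = 51
51 cm^2


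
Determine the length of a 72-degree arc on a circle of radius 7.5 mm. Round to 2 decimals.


Shape: circular arc
Radius r = 7.5 mm, Angle = 72 degrees
Formula: L = (angle/360) * 2 * pi * r
2 * pi * r = 15 * pi
L = (72/360) * 15 * pi
L = 3 * pi
L = 9.42
9.42 mm


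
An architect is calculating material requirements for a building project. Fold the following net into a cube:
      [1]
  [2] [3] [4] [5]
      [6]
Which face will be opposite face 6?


Net: cross layout. Take square 3 as the base (bottom).
Fold the four squares in the horizontal row up around 3: 2 -> left, 4 -> right, 5 wraps to the top.
Fold 1 and 6 up from 3: 1 -> back, 6 -> front.
Opposite pairs are therefore: (1, 6), (2, 4), (3, 5).
Face 6 is opposite face 1.
face 1


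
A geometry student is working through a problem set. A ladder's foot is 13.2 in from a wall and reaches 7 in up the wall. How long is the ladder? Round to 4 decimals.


Shape: right triangle
Legs a = 13.2 in, b = 7 in
Formula: c = sqrt(a^2 + b^2)
a^2 = 174.24, b^2 = 49
a^2 + b^2 = 223.24
c = sqrt(223.24)
c = 14.9412
14.9412 in


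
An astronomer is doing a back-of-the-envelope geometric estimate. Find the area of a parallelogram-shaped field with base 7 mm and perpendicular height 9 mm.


Shape: parallelogram
Base b = 7 mm, Height h = 9 mm
Formula: A = b * h
A = 7 * 9
A = 63
63 mm^2


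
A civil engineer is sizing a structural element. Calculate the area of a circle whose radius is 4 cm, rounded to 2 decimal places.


Shape: circle
Radius r = 4 cm
Formula: A = pi * r^2
r^2 = 4^2 = 16
A = pi * 16
A = 50.27
50.27 cm^2


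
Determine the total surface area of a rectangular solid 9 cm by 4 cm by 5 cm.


Shape: rectangular prism
l = 9 cm, w = 4 cm, h = 5 cm
Formula: SA = 2(lw + lh + wh)
lw = 36, lh = 45, wh = 20
lw + lh + wh = 101
SA = 2 * 101
SA = 202
202 cm^2


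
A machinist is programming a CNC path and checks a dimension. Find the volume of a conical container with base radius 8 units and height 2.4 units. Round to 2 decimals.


Shape: cone
Radius r = 8 units, Height h = 2.4 units
Formula: V = (1/3) * pi * r^2 * h
r^2 = 64
pi * r^2 * h = pi * 64 * 2.4 = 153.6 * pi
V = 153.6 * pi / 3
V = 160.85
160.85 units^3


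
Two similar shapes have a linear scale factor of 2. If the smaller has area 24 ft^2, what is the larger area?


Linear scale factor k = 2
Original area = 24 ft^2
Rule: under a linear scaling by k, areas scale by k^2.
k^2 = 2^2 = 4
New area = 24 * 4
New area = 96
96 ft^2


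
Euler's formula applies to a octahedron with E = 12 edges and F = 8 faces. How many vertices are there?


Polyhedron: octahedron
Euler's formula for convex polyhedra: V - E + F = 2
Given: E = 12 edges and F = 8 faces
Solve for V:
V = 2 + E - F = 2 + 12 - 8 = 6
6 vertices


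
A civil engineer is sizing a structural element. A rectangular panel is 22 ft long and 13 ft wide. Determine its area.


Shape: rectangle
Length l = 22 ft, Width w = 13 ft
Formula: A = l * w
A = 22 * 13
A = 286
286 ft^2


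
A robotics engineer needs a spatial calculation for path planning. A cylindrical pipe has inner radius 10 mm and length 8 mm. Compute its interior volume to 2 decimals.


Shape: cylinder
Radius r = 10 mm, Height h = 8 mm
Formula: V = pi * r^2 * h
r^2 = 100
V = pi * 100 * 8
V = 800 * pi
V = 2513.27
2513.27 mm^3


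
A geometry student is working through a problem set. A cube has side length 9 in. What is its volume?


Shape: cube
Side s = 9 in
Formula: V = s^3
V = 9 * 9 * 9
V = 81 * 9
V = 729
729 in^3


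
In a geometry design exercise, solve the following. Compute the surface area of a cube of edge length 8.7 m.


Shape: cube
Side s = 8.7 m
A cube has 6 square faces.
Formula: SA = 6 * s^2
s^2 = 75.69
SA = 6 * 75.69
SA = 454.14
454.14 m^2


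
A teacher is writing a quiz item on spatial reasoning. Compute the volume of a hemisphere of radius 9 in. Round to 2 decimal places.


Shape: hemisphere (half of a sphere)
Radius r = 9 in
Formula: V = (1/2) * (4/3) * pi * r^3 = (2/3) * pi * r^3
r^3 = 729
(2/3) * 729 = 486
V = 486 * pi
V = 1526.81
1526.81 in^3


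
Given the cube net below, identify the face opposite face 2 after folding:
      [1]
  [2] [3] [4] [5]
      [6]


Net: cross layout. Take square 3 as the base (bottom).
Fold the four squares in the horizontal row up around 3: 2 -> left, 4 -> right, 5 wraps to the top.
Fold 1 and 6 up from 3: 1 -> back, 6 -> front.
Opposite pairs are therefore: (1, 6), (2, 4), (3, 5).
Face 2 is opposite face 4.
face 4


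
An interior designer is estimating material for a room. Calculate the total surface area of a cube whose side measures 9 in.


Shape: cube
Side s = 9 in
A cube has 6 square faces.
Formula: SA = 6 * s^2
s^2 = 81
SA = 6 * 81
SA = 486
486 in^2


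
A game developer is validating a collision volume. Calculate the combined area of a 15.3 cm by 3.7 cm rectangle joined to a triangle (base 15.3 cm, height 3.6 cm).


Composite shape: rectangle + triangle
Rectangle area = 15.3 * 3.7 = 56.61
Triangle area = 0.5 * 15.3 * 3.6 = 27.54
Total = 56.61 + 27.54
Total = 84.15
84.15 cm^2


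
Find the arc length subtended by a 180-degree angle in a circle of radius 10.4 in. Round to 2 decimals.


Shape: circular arc
Radius r = 10.4 in, Angle = 180 degrees
Formula: L = (angle/360) * 2 * pi * r
2 * pi * r = 20.8 * pi
L = (180/360) * 20.8 * pi
L = 10.4 * pi
L = 32.67
32.67 in


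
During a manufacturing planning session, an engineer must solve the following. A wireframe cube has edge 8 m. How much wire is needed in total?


Shape: cube
Side s = 8 m
A cube has 12 edges, all equal.
Formula: total edge length = 12 * s
Total = 12 * 8
Total = 96
96 m


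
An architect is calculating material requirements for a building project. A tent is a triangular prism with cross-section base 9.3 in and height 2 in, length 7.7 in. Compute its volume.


Shape: triangular prism
Triangle base = 9.3 in, triangle height = 2 in, prism length L = 7.7 in
Formula: V = (1/2 * b * h_tri) * L
Cross-section area = 0.5 * 9.3 * 2 = 9.3
V = 9.3 * 7.7
V = 71.61
71.61 in^3


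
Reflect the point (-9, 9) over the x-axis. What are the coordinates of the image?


Transformation: reflection
Original point: (-9, 9)
Rule for reflection over the x-axis: (x, y) -> (x, -y)
Apply: (-9, 9) -> (-9, -9)
(-9, -9)


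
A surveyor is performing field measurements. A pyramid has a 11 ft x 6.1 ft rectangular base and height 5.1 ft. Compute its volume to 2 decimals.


Shape: rectangular pyramid
Base: 11 ft x 6.1 ft, Height h = 5.1 ft
Formula: V = (1/3) * base_area * h
base_area = 11 * 6.1 = 67.1
base_area * h = 67.1 * 5.1 = 342.21
V = 342.21 / 3
V = 114.07
114.07 ft^3


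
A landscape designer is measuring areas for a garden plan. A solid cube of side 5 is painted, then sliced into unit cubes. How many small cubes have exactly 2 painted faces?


Large cube: 5 x 5 x 5, cut into unit cubes.
n = 5, so n - 2 = 3
Cubes with 2 painted faces lie along the edges, excluding corners.
A cube has 12 edges; each contributes (n - 2) = 3 such cubes.
Count = 12 * 3 = 36
36 unit cubes


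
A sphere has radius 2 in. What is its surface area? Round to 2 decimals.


Shape: sphere
Radius r = 2 in
Formula: SA = 4 * pi * r^2
r^2 = 4
SA = 4 * pi * 4
SA = 16 * pi
SA = 50.27
50.27 in^2


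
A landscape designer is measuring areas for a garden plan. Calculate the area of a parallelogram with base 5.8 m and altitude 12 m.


Shape: parallelogram
Base b = 5.8 m, Height h = 12 m
Formula: A = b * h
A = 5.8 * 12
A = 69.6
69.6 m^2


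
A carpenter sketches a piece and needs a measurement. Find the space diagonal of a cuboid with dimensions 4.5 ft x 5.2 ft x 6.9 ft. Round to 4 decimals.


Shape: rectangular box (space diagonal)
l = 4.5 ft, w = 5.2 ft, h = 6.9 ft
Visualize: the diagonal of the base, then a right triangle with that diagonal and the height.
Formula: d = sqrt(l^2 + w^2 + h^2)
l^2 + w^2 + h^2 = 20.25 + 27.04 + 47.61 = 94.9
d = sqrt(94.9)
d = 9.7417
9.7417 ft


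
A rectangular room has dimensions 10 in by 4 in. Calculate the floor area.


Shape: rectangle
Length l = 10 in, Width w = 4 in
Formula: A = l * w
A = 10 * 4
A = 40
40 in^2


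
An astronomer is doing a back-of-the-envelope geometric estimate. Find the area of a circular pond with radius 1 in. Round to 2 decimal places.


Shape: circle
Radius r = 1 in
Formula: A = pi * r^2
r^2 = 1^2 = 1
A = pi * 1
A = 3.14
3.14 in^2


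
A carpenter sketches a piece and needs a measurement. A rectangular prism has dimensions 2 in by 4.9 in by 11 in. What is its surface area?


Shape: rectangular prism
l = 2 in, w = 4.9 in, h = 11 in
Formula: SA = 2(lw + lh + wh)
lw = 9.8, lh = 22, wh = 53.9
lw + lh + wh = 85.7
SA = 2 * 85.7
SA = 171.4
171.4 in^2


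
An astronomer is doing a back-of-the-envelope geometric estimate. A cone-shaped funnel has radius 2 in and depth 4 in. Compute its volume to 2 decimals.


Shape: cone
Radius r = 2 in, Height h = 4 in
Formula: V = (1/3) * pi * r^2 * h
r^2 = 4
pi * r^2 * h = pi * 4 * 4 = 16 * pi
V = 16 * pi / 3
V = 16.76
16.76 in^3


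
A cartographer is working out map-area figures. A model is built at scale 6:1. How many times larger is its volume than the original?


Linear scale factor k = 6
Rule: under a linear scaling by k, volumes scale by k^3.
k^3 = 6 * 6 * 6
k^3 = 36 * 6
k^3 = 216
Volume scales by a factor of 216.
216 (dimensionless)


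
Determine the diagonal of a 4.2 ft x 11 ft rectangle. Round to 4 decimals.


Shape: rectangle (diagonal via Pythagoras)
Sides: 4.2 ft and 11 ft
Formula: d = sqrt(l^2 + w^2)
l^2 = 17.64, w^2 = 121
l^2 + w^2 = 138.64
d = sqrt(138.64)
d = 11.7745
11.7745 ft


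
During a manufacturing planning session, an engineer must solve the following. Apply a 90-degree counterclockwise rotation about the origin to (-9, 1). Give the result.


Transformation: rotation about the origin
Original point: (-9, 1)
Rule for 90 deg counterclockwise: (x, y) -> (-y, x)
Apply: (-9, 1) -> (-1, -9)
(-1, -9)


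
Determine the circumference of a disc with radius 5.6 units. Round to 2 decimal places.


Shape: circle
Radius r = 5.6 units
Formula: C = 2 * pi * r
C = 2 * pi * 5.6
C = 11.2 * pi
C = 35.19
35.19 units


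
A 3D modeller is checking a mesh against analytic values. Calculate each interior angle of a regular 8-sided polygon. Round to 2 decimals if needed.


Shape: regular octagon (8 sides)
Formula: interior angle = (n - 2) * 180 / n
(n - 2) = 6
(n - 2) * 180 = 1080
angle = 1080 / 8
angle = 135
135 degrees


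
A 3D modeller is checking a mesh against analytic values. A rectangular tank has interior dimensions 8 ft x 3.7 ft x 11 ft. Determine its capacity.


Shape: rectangular prism
l = 8 ft, w = 3.7 ft, h = 11 ft
Formula: V = l * w * h
V = 8 * 3.7 * 11
V = 29.6 * 11
V = 325.6
325.6 ft^3


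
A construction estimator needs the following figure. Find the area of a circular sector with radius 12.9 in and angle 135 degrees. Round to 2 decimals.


Shape: circular sector
Radius r = 12.9 in, Angle = 135 degrees
Formula: A = (angle/360) * pi * r^2
r^2 = 166.41
Fraction of circle = 135/360
A = (135/360) * pi * 166.41
A = 62.40375 * pi
A = 196.05
196.05 in^2


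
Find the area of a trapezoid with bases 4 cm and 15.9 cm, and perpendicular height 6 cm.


Shape: trapezoid
Parallel sides a = 4 cm, b = 15.9 cm; Height h = 6 cm
Formula: A = (a + b) * h / 2
a + b = 4 + 15.9 = 19.9
A = 19.9 * 6 / 2
A = 119.4 / 2
A = 59.7
59.7 cm^2


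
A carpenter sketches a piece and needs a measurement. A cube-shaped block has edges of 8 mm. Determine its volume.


Shape: cube
Side s = 8 mm
Formula: V = s^3
V = 8 * 8 * 8
V = 64 * 8
V = 512
512 mm^3


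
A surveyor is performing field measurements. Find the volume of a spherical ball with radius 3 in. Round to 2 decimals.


Shape: sphere
Radius r = 3 in
Formula: V = (4/3) * pi * r^3
r^3 = 27
(4/3) * 27 = 36
V = 36 * pi
V = 113.1
113.1 in^3


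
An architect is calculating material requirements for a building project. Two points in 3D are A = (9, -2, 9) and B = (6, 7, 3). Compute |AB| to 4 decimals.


3D distance between two points
P1 = (9, -2, 9), P2 = (6, 7, 3)
Formula: d = sqrt((x2-x1)^2 + (y2-y1)^2 + (z2-z1)^2)
dx = 6 - 9 = -3
dy = 7 - -2 = 9
dz = 3 - 9 = -6
dx^2 + dy^2 + dz^2 = 9 + 81 + 36 = 126
d = sqrt(126)
d = 11.225
11.225 units


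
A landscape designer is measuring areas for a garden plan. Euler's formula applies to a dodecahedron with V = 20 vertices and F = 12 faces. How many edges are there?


Polyhedron: dodecahedron
Euler's formula for convex polyhedra: V - E + F = 2
Given: V = 20 vertices and F = 12 faces
Solve for E:
E = V + F - 2 = 20 + 12 - 2 = 30
30 edges


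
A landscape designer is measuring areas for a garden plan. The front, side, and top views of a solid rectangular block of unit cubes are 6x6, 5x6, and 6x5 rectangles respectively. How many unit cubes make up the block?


Orthographic views of a solid rectangular block:
Front view 6 x 6 -> length = 6, height = 6
Side view 5 x 6 -> width = 5, height = 6 (consistent)
Top view 6 x 5 -> confirms length = 6, width = 5
The block is 6 x 5 x 6.
Total unit cubes = 6 * 5 * 6 = 180
180 unit cubes


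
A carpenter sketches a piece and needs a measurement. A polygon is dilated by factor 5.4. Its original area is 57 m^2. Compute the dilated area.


Linear scale factor k = 5.4
Original area = 57 m^2
Rule: under a linear scaling by k, areas scale by k^2.
k^2 = 5.4^2 = 29.16
New area = 57 * 29.16
New area = 1662.12
1662.12 m^2


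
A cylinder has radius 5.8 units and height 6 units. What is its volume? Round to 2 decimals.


Shape: cylinder
Radius r = 5.8 units, Height h = 6 units
Formula: V = pi * r^2 * h
r^2 = 33.64
V = pi * 33.64 * 6
V = 201.84 * pi
V = 634.1
634.1 units^3


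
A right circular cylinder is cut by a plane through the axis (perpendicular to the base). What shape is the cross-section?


Solid: right circular cylinder
Cutting plane: through the axis (perpendicular to the base)
Visualize the intersection of the plane with the solid's surface.
The boundary of the cut region is a rectangle.
rectangle
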